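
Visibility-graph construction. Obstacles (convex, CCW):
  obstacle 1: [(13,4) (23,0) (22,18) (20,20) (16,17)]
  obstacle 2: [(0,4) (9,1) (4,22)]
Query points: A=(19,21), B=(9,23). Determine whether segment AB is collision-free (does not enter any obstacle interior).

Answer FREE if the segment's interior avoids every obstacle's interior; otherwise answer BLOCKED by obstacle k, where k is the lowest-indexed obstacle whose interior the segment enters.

FREE

Obstacle 1 [(13,4) (23,0) (22,18) (20,20) (16,17)]:
  edge (13,4)–(23,0): clear
  edge (23,0)–(22,18): clear
  edge (22,18)–(20,20): clear
  edge (20,20)–(16,17): clear
  edge (16,17)–(13,4): clear
  midpoint (14,22) outside
  → clear
Obstacle 2 [(0,4) (9,1) (4,22)]:
  edge (0,4)–(9,1): clear
  edge (9,1)–(4,22): clear
  edge (4,22)–(0,4): clear
  midpoint (14,22) outside
  → clear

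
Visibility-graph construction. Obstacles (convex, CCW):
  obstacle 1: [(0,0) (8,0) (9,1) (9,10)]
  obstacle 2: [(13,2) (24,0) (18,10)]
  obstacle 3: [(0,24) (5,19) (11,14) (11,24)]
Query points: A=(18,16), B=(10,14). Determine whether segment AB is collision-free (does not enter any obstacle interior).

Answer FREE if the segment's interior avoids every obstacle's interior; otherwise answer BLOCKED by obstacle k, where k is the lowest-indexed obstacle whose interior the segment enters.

Obstacle 1 [(0,0) (8,0) (9,1) (9,10)]:
  edge (0,0)–(8,0): clear
  edge (8,0)–(9,1): clear
  edge (9,1)–(9,10): clear
  edge (9,10)–(0,0): clear
  midpoint (14,15) outside
  → clear
Obstacle 2 [(13,2) (24,0) (18,10)]:
  edge (13,2)–(24,0): clear
  edge (24,0)–(18,10): clear
  edge (18,10)–(13,2): clear
  midpoint (14,15) outside
  → clear
Obstacle 3 [(0,24) (5,19) (11,14) (11,24)]:
  edge (0,24)–(5,19): clear
  edge (5,19)–(11,14): crosses AB
  edge (11,14)–(11,24): crosses AB
  edge (11,24)–(0,24): clear
  → BLOCKED

BLOCKED by obstacle 3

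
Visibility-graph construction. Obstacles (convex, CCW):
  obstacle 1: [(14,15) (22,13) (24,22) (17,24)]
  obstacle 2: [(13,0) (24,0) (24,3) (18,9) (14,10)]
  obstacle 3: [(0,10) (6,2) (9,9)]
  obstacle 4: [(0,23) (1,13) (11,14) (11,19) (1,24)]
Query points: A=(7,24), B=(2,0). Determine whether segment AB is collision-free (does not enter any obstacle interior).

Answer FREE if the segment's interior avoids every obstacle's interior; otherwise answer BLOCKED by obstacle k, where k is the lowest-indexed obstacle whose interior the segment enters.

BLOCKED by obstacle 3

Obstacle 1 [(14,15) (22,13) (24,22) (17,24)]:
  edge (14,15)–(22,13): clear
  edge (22,13)–(24,22): clear
  edge (24,22)–(17,24): clear
  edge (17,24)–(14,15): clear
  midpoint (9/2,12) outside
  → clear
Obstacle 2 [(13,0) (24,0) (24,3) (18,9) (14,10)]:
  edge (13,0)–(24,0): clear
  edge (24,0)–(24,3): clear
  edge (24,3)–(18,9): clear
  edge (18,9)–(14,10): clear
  edge (14,10)–(13,0): clear
  midpoint (9/2,12) outside
  → clear
Obstacle 3 [(0,10) (6,2) (9,9)]:
  edge (0,10)–(6,2): crosses AB
  edge (6,2)–(9,9): clear
  edge (9,9)–(0,10): crosses AB
  → BLOCKED
Obstacle 4 [(0,23) (1,13) (11,14) (11,19) (1,24)]:
  edge (0,23)–(1,13): clear
  edge (1,13)–(11,14): crosses AB
  edge (11,14)–(11,19): clear
  edge (11,19)–(1,24): crosses AB
  edge (1,24)–(0,23): clear
  → BLOCKED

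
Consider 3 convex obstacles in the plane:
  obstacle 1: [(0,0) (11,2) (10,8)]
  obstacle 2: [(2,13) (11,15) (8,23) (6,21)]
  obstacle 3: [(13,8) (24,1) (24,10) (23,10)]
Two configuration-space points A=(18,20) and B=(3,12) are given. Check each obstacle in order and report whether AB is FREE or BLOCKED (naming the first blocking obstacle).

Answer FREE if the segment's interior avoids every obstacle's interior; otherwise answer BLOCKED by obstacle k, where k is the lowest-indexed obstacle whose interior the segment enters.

BLOCKED by obstacle 2

Obstacle 1 [(0,0) (11,2) (10,8)]:
  edge (0,0)–(11,2): clear
  edge (11,2)–(10,8): clear
  edge (10,8)–(0,0): clear
  midpoint (21/2,16) outside
  → clear
Obstacle 2 [(2,13) (11,15) (8,23) (6,21)]:
  edge (2,13)–(11,15): crosses AB
  edge (11,15)–(8,23): crosses AB
  edge (8,23)–(6,21): clear
  edge (6,21)–(2,13): clear
  → BLOCKED
Obstacle 3 [(13,8) (24,1) (24,10) (23,10)]:
  edge (13,8)–(24,1): clear
  edge (24,1)–(24,10): clear
  edge (24,10)–(23,10): clear
  edge (23,10)–(13,8): clear
  midpoint (21/2,16) outside
  → clear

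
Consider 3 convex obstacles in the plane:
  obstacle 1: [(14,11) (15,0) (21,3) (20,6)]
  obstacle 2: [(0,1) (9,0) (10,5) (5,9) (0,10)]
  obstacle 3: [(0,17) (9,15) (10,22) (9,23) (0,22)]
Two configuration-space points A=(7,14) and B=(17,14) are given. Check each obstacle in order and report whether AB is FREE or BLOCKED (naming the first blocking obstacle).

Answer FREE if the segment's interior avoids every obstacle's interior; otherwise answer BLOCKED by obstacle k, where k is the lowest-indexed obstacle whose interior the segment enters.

Obstacle 1 [(14,11) (15,0) (21,3) (20,6)]:
  edge (14,11)–(15,0): clear
  edge (15,0)–(21,3): clear
  edge (21,3)–(20,6): clear
  edge (20,6)–(14,11): clear
  midpoint (12,14) outside
  → clear
Obstacle 2 [(0,1) (9,0) (10,5) (5,9) (0,10)]:
  edge (0,1)–(9,0): clear
  edge (9,0)–(10,5): clear
  edge (10,5)–(5,9): clear
  edge (5,9)–(0,10): clear
  edge (0,10)–(0,1): clear
  midpoint (12,14) outside
  → clear
Obstacle 3 [(0,17) (9,15) (10,22) (9,23) (0,22)]:
  edge (0,17)–(9,15): clear
  edge (9,15)–(10,22): clear
  edge (10,22)–(9,23): clear
  edge (9,23)–(0,22): clear
  edge (0,22)–(0,17): clear
  midpoint (12,14) outside
  → clear

FREE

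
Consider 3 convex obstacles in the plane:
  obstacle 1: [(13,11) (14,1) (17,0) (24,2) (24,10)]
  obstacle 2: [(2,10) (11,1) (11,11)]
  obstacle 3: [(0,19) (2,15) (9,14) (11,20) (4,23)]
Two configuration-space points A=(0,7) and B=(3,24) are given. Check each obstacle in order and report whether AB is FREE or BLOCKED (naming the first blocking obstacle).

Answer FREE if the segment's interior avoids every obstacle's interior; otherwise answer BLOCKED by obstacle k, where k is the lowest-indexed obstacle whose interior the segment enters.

Obstacle 1 [(13,11) (14,1) (17,0) (24,2) (24,10)]:
  edge (13,11)–(14,1): clear
  edge (14,1)–(17,0): clear
  edge (17,0)–(24,2): clear
  edge (24,2)–(24,10): clear
  edge (24,10)–(13,11): clear
  midpoint (3/2,31/2) outside
  → clear
Obstacle 2 [(2,10) (11,1) (11,11)]:
  edge (2,10)–(11,1): clear
  edge (11,1)–(11,11): clear
  edge (11,11)–(2,10): clear
  midpoint (3/2,31/2) outside
  → clear
Obstacle 3 [(0,19) (2,15) (9,14) (11,20) (4,23)]:
  edge (0,19)–(2,15): crosses AB
  edge (2,15)–(9,14): clear
  edge (9,14)–(11,20): clear
  edge (11,20)–(4,23): clear
  edge (4,23)–(0,19): crosses AB
  → BLOCKED

BLOCKED by obstacle 3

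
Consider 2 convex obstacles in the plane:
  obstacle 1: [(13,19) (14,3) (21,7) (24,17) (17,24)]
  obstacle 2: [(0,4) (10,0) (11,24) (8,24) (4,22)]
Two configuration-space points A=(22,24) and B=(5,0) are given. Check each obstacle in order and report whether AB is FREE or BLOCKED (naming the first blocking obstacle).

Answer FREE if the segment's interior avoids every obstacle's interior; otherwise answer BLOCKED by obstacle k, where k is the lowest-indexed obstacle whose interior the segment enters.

Obstacle 1 [(13,19) (14,3) (21,7) (24,17) (17,24)]:
  edge (13,19)–(14,3): crosses AB
  edge (14,3)–(21,7): clear
  edge (21,7)–(24,17): clear
  edge (24,17)–(17,24): crosses AB
  edge (17,24)–(13,19): clear
  → BLOCKED
Obstacle 2 [(0,4) (10,0) (11,24) (8,24) (4,22)]:
  edge (0,4)–(10,0): crosses AB
  edge (10,0)–(11,24): crosses AB
  edge (11,24)–(8,24): clear
  edge (8,24)–(4,22): clear
  edge (4,22)–(0,4): clear
  → BLOCKED

BLOCKED by obstacle 1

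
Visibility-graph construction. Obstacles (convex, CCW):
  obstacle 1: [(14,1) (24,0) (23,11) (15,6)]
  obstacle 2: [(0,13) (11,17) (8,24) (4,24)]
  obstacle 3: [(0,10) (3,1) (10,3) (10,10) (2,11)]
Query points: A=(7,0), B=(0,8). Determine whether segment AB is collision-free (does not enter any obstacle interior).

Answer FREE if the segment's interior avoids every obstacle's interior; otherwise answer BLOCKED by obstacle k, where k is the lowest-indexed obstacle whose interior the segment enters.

Obstacle 1 [(14,1) (24,0) (23,11) (15,6)]:
  edge (14,1)–(24,0): clear
  edge (24,0)–(23,11): clear
  edge (23,11)–(15,6): clear
  edge (15,6)–(14,1): clear
  midpoint (7/2,4) outside
  → clear
Obstacle 2 [(0,13) (11,17) (8,24) (4,24)]:
  edge (0,13)–(11,17): clear
  edge (11,17)–(8,24): clear
  edge (8,24)–(4,24): clear
  edge (4,24)–(0,13): clear
  midpoint (7/2,4) outside
  → clear
Obstacle 3 [(0,10) (3,1) (10,3) (10,10) (2,11)]:
  edge (0,10)–(3,1): crosses AB
  edge (3,1)–(10,3): crosses AB
  edge (10,3)–(10,10): clear
  edge (10,10)–(2,11): clear
  edge (2,11)–(0,10): clear
  → BLOCKED

BLOCKED by obstacle 3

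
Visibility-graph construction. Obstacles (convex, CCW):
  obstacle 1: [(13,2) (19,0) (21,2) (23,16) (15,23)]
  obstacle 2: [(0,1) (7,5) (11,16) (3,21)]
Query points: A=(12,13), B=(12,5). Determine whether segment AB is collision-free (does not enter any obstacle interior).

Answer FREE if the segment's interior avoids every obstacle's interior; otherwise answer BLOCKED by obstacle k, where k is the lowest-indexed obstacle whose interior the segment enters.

Obstacle 1 [(13,2) (19,0) (21,2) (23,16) (15,23)]:
  edge (13,2)–(19,0): clear
  edge (19,0)–(21,2): clear
  edge (21,2)–(23,16): clear
  edge (23,16)–(15,23): clear
  edge (15,23)–(13,2): clear
  midpoint (12,9) outside
  → clear
Obstacle 2 [(0,1) (7,5) (11,16) (3,21)]:
  edge (0,1)–(7,5): clear
  edge (7,5)–(11,16): clear
  edge (11,16)–(3,21): clear
  edge (3,21)–(0,1): clear
  midpoint (12,9) outside
  → clear

FREE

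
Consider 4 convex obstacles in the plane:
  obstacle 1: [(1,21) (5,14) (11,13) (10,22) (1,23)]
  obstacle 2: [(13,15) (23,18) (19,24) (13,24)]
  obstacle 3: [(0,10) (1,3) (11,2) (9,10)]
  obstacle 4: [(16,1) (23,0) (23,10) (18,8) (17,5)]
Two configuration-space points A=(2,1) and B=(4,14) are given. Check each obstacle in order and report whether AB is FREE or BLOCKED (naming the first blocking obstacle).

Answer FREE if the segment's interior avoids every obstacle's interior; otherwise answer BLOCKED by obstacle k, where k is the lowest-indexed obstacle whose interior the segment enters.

BLOCKED by obstacle 3

Obstacle 1 [(1,21) (5,14) (11,13) (10,22) (1,23)]:
  edge (1,21)–(5,14): clear
  edge (5,14)–(11,13): clear
  edge (11,13)–(10,22): clear
  edge (10,22)–(1,23): clear
  edge (1,23)–(1,21): clear
  midpoint (3,15/2) outside
  → clear
Obstacle 2 [(13,15) (23,18) (19,24) (13,24)]:
  edge (13,15)–(23,18): clear
  edge (23,18)–(19,24): clear
  edge (19,24)–(13,24): clear
  edge (13,24)–(13,15): clear
  midpoint (3,15/2) outside
  → clear
Obstacle 3 [(0,10) (1,3) (11,2) (9,10)]:
  edge (0,10)–(1,3): clear
  edge (1,3)–(11,2): crosses AB
  edge (11,2)–(9,10): clear
  edge (9,10)–(0,10): crosses AB
  → BLOCKED
Obstacle 4 [(16,1) (23,0) (23,10) (18,8) (17,5)]:
  edge (16,1)–(23,0): clear
  edge (23,0)–(23,10): clear
  edge (23,10)–(18,8): clear
  edge (18,8)–(17,5): clear
  edge (17,5)–(16,1): clear
  midpoint (3,15/2) outside
  → clear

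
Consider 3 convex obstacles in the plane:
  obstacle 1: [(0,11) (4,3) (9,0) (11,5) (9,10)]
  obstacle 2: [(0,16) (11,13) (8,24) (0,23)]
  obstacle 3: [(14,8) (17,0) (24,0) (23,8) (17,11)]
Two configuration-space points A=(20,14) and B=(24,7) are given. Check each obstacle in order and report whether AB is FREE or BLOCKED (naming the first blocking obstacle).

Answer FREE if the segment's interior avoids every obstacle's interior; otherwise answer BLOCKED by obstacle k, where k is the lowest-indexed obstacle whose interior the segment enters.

Obstacle 1 [(0,11) (4,3) (9,0) (11,5) (9,10)]:
  edge (0,11)–(4,3): clear
  edge (4,3)–(9,0): clear
  edge (9,0)–(11,5): clear
  edge (11,5)–(9,10): clear
  edge (9,10)–(0,11): clear
  midpoint (22,21/2) outside
  → clear
Obstacle 2 [(0,16) (11,13) (8,24) (0,23)]:
  edge (0,16)–(11,13): clear
  edge (11,13)–(8,24): clear
  edge (8,24)–(0,23): clear
  edge (0,23)–(0,16): clear
  midpoint (22,21/2) outside
  → clear
Obstacle 3 [(14,8) (17,0) (24,0) (23,8) (17,11)]:
  edge (14,8)–(17,0): clear
  edge (17,0)–(24,0): clear
  edge (24,0)–(23,8): clear
  edge (23,8)–(17,11): clear
  edge (17,11)–(14,8): clear
  midpoint (22,21/2) outside
  → clear

FREE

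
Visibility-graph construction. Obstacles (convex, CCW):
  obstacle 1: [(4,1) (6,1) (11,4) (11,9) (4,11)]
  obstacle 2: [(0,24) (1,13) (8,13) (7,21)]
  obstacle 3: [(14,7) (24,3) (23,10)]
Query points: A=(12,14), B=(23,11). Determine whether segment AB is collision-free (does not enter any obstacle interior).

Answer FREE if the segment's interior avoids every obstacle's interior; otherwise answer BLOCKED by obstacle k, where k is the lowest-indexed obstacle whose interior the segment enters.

Obstacle 1 [(4,1) (6,1) (11,4) (11,9) (4,11)]:
  edge (4,1)–(6,1): clear
  edge (6,1)–(11,4): clear
  edge (11,4)–(11,9): clear
  edge (11,9)–(4,11): clear
  edge (4,11)–(4,1): clear
  midpoint (35/2,25/2) outside
  → clear
Obstacle 2 [(0,24) (1,13) (8,13) (7,21)]:
  edge (0,24)–(1,13): clear
  edge (1,13)–(8,13): clear
  edge (8,13)–(7,21): clear
  edge (7,21)–(0,24): clear
  midpoint (35/2,25/2) outside
  → clear
Obstacle 3 [(14,7) (24,3) (23,10)]:
  edge (14,7)–(24,3): clear
  edge (24,3)–(23,10): clear
  edge (23,10)–(14,7): clear
  midpoint (35/2,25/2) outside
  → clear

FREE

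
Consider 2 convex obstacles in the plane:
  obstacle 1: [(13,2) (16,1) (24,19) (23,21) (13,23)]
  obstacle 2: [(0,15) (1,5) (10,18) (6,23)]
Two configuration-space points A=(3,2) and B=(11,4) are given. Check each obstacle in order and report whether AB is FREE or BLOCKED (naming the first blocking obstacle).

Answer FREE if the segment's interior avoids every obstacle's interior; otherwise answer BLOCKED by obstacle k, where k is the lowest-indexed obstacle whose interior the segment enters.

Obstacle 1 [(13,2) (16,1) (24,19) (23,21) (13,23)]:
  edge (13,2)–(16,1): clear
  edge (16,1)–(24,19): clear
  edge (24,19)–(23,21): clear
  edge (23,21)–(13,23): clear
  edge (13,23)–(13,2): clear
  midpoint (7,3) outside
  → clear
Obstacle 2 [(0,15) (1,5) (10,18) (6,23)]:
  edge (0,15)–(1,5): clear
  edge (1,5)–(10,18): clear
  edge (10,18)–(6,23): clear
  edge (6,23)–(0,15): clear
  midpoint (7,3) outside
  → clear

FREE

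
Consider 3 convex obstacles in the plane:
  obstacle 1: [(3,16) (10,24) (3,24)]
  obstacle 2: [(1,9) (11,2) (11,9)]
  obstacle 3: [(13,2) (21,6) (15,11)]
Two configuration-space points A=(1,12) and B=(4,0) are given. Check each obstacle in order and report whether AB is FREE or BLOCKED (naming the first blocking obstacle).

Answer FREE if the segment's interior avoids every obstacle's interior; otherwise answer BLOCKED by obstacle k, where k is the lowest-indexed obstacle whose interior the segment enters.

BLOCKED by obstacle 2

Obstacle 1 [(3,16) (10,24) (3,24)]:
  edge (3,16)–(10,24): clear
  edge (10,24)–(3,24): clear
  edge (3,24)–(3,16): clear
  midpoint (5/2,6) outside
  → clear
Obstacle 2 [(1,9) (11,2) (11,9)]:
  edge (1,9)–(11,2): crosses AB
  edge (11,2)–(11,9): clear
  edge (11,9)–(1,9): crosses AB
  → BLOCKED
Obstacle 3 [(13,2) (21,6) (15,11)]:
  edge (13,2)–(21,6): clear
  edge (21,6)–(15,11): clear
  edge (15,11)–(13,2): clear
  midpoint (5/2,6) outside
  → clear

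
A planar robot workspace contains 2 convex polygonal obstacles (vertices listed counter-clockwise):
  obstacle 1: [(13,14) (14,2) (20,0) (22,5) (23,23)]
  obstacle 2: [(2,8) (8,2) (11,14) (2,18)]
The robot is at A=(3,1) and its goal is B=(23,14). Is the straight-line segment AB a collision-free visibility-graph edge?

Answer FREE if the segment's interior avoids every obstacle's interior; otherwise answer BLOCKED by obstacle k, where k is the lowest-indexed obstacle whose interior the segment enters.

Obstacle 1 [(13,14) (14,2) (20,0) (22,5) (23,23)]:
  edge (13,14)–(14,2): crosses AB
  edge (14,2)–(20,0): clear
  edge (20,0)–(22,5): clear
  edge (22,5)–(23,23): crosses AB
  edge (23,23)–(13,14): clear
  → BLOCKED
Obstacle 2 [(2,8) (8,2) (11,14) (2,18)]:
  edge (2,8)–(8,2): crosses AB
  edge (8,2)–(11,14): crosses AB
  edge (11,14)–(2,18): clear
  edge (2,18)–(2,8): clear
  → BLOCKED

BLOCKED by obstacle 1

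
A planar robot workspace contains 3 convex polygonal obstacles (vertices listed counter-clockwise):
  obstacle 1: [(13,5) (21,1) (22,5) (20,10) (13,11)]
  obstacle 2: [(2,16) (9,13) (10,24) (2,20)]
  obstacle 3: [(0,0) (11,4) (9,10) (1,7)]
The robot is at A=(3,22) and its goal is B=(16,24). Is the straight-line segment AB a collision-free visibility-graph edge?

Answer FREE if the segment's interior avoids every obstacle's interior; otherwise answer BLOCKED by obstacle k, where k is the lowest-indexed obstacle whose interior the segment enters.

Obstacle 1 [(13,5) (21,1) (22,5) (20,10) (13,11)]:
  edge (13,5)–(21,1): clear
  edge (21,1)–(22,5): clear
  edge (22,5)–(20,10): clear
  edge (20,10)–(13,11): clear
  edge (13,11)–(13,5): clear
  midpoint (19/2,23) outside
  → clear
Obstacle 2 [(2,16) (9,13) (10,24) (2,20)]:
  edge (2,16)–(9,13): clear
  edge (9,13)–(10,24): crosses AB
  edge (10,24)–(2,20): crosses AB
  edge (2,20)–(2,16): clear
  → BLOCKED
Obstacle 3 [(0,0) (11,4) (9,10) (1,7)]:
  edge (0,0)–(11,4): clear
  edge (11,4)–(9,10): clear
  edge (9,10)–(1,7): clear
  edge (1,7)–(0,0): clear
  midpoint (19/2,23) outside
  → clear

BLOCKED by obstacle 2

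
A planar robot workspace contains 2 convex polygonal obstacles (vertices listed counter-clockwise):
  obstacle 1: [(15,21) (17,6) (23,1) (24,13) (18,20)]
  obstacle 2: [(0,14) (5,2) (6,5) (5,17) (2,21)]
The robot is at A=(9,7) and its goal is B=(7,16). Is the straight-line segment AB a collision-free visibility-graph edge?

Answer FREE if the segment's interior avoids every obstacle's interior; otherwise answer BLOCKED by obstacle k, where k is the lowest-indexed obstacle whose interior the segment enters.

Obstacle 1 [(15,21) (17,6) (23,1) (24,13) (18,20)]:
  edge (15,21)–(17,6): clear
  edge (17,6)–(23,1): clear
  edge (23,1)–(24,13): clear
  edge (24,13)–(18,20): clear
  edge (18,20)–(15,21): clear
  midpoint (8,23/2) outside
  → clear
Obstacle 2 [(0,14) (5,2) (6,5) (5,17) (2,21)]:
  edge (0,14)–(5,2): clear
  edge (5,2)–(6,5): clear
  edge (6,5)–(5,17): clear
  edge (5,17)–(2,21): clear
  edge (2,21)–(0,14): clear
  midpoint (8,23/2) outside
  → clear

FREE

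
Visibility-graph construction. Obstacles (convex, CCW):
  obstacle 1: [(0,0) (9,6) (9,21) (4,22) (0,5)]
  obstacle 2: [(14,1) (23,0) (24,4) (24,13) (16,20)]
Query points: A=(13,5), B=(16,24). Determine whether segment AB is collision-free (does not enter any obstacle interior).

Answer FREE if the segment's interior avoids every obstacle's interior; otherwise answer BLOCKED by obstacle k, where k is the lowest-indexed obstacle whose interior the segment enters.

Obstacle 1 [(0,0) (9,6) (9,21) (4,22) (0,5)]:
  edge (0,0)–(9,6): clear
  edge (9,6)–(9,21): clear
  edge (9,21)–(4,22): clear
  edge (4,22)–(0,5): clear
  edge (0,5)–(0,0): clear
  midpoint (29/2,29/2) outside
  → clear
Obstacle 2 [(14,1) (23,0) (24,4) (24,13) (16,20)]:
  edge (14,1)–(23,0): clear
  edge (23,0)–(24,4): clear
  edge (24,4)–(24,13): clear
  edge (24,13)–(16,20): clear
  edge (16,20)–(14,1): clear
  midpoint (29/2,29/2) outside
  → clear

FREE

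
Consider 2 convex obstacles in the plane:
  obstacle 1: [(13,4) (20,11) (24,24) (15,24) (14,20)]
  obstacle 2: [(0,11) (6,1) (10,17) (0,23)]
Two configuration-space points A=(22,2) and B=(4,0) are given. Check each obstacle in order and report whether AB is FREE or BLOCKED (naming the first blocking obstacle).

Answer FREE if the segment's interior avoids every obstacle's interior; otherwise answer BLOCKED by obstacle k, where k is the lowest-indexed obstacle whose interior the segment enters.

FREE

Obstacle 1 [(13,4) (20,11) (24,24) (15,24) (14,20)]:
  edge (13,4)–(20,11): clear
  edge (20,11)–(24,24): clear
  edge (24,24)–(15,24): clear
  edge (15,24)–(14,20): clear
  edge (14,20)–(13,4): clear
  midpoint (13,1) outside
  → clear
Obstacle 2 [(0,11) (6,1) (10,17) (0,23)]:
  edge (0,11)–(6,1): clear
  edge (6,1)–(10,17): clear
  edge (10,17)–(0,23): clear
  edge (0,23)–(0,11): clear
  midpoint (13,1) outside
  → clear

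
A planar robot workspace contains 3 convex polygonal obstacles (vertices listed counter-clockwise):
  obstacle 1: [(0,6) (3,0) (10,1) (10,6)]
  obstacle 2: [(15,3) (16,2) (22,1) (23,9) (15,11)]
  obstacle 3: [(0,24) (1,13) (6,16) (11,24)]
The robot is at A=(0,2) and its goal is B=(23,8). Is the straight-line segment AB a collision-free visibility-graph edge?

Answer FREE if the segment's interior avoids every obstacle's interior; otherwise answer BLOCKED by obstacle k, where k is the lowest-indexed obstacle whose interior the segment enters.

Obstacle 1 [(0,6) (3,0) (10,1) (10,6)]:
  edge (0,6)–(3,0): crosses AB
  edge (3,0)–(10,1): clear
  edge (10,1)–(10,6): crosses AB
  edge (10,6)–(0,6): clear
  → BLOCKED
Obstacle 2 [(15,3) (16,2) (22,1) (23,9) (15,11)]:
  edge (15,3)–(16,2): clear
  edge (16,2)–(22,1): clear
  edge (22,1)–(23,9): crosses AB
  edge (23,9)–(15,11): clear
  edge (15,11)–(15,3): crosses AB
  → BLOCKED
Obstacle 3 [(0,24) (1,13) (6,16) (11,24)]:
  edge (0,24)–(1,13): clear
  edge (1,13)–(6,16): clear
  edge (6,16)–(11,24): clear
  edge (11,24)–(0,24): clear
  midpoint (23/2,5) outside
  → clear

BLOCKED by obstacle 1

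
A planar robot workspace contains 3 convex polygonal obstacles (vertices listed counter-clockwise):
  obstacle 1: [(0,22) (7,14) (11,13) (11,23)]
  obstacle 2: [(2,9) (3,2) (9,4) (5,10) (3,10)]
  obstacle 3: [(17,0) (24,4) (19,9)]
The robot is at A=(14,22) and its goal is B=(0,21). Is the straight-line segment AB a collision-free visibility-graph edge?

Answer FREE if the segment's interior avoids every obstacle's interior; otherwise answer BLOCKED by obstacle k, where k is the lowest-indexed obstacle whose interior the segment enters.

BLOCKED by obstacle 1

Obstacle 1 [(0,22) (7,14) (11,13) (11,23)]:
  edge (0,22)–(7,14): crosses AB
  edge (7,14)–(11,13): clear
  edge (11,13)–(11,23): crosses AB
  edge (11,23)–(0,22): clear
  → BLOCKED
Obstacle 2 [(2,9) (3,2) (9,4) (5,10) (3,10)]:
  edge (2,9)–(3,2): clear
  edge (3,2)–(9,4): clear
  edge (9,4)–(5,10): clear
  edge (5,10)–(3,10): clear
  edge (3,10)–(2,9): clear
  midpoint (7,43/2) outside
  → clear
Obstacle 3 [(17,0) (24,4) (19,9)]:
  edge (17,0)–(24,4): clear
  edge (24,4)–(19,9): clear
  edge (19,9)–(17,0): clear
  midpoint (7,43/2) outside
  → clear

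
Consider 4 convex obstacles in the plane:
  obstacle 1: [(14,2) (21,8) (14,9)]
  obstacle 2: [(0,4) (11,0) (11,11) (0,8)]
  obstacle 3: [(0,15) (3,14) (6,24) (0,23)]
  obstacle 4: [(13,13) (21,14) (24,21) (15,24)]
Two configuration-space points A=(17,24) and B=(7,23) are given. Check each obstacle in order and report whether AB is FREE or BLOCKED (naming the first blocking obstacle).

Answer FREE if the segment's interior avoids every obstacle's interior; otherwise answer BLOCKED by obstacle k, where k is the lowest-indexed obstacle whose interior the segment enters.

BLOCKED by obstacle 4

Obstacle 1 [(14,2) (21,8) (14,9)]:
  edge (14,2)–(21,8): clear
  edge (21,8)–(14,9): clear
  edge (14,9)–(14,2): clear
  midpoint (12,47/2) outside
  → clear
Obstacle 2 [(0,4) (11,0) (11,11) (0,8)]:
  edge (0,4)–(11,0): clear
  edge (11,0)–(11,11): clear
  edge (11,11)–(0,8): clear
  edge (0,8)–(0,4): clear
  midpoint (12,47/2) outside
  → clear
Obstacle 3 [(0,15) (3,14) (6,24) (0,23)]:
  edge (0,15)–(3,14): clear
  edge (3,14)–(6,24): clear
  edge (6,24)–(0,23): clear
  edge (0,23)–(0,15): clear
  midpoint (12,47/2) outside
  → clear
Obstacle 4 [(13,13) (21,14) (24,21) (15,24)]:
  edge (13,13)–(21,14): clear
  edge (21,14)–(24,21): clear
  edge (24,21)–(15,24): crosses AB
  edge (15,24)–(13,13): crosses AB
  → BLOCKED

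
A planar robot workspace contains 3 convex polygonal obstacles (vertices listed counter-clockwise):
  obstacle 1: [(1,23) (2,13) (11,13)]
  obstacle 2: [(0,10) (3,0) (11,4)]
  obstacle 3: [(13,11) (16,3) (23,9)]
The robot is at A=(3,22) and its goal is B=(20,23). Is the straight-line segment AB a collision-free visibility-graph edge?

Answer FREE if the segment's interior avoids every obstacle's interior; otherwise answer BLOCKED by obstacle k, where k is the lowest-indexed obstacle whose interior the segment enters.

FREE

Obstacle 1 [(1,23) (2,13) (11,13)]:
  edge (1,23)–(2,13): clear
  edge (2,13)–(11,13): clear
  edge (11,13)–(1,23): clear
  midpoint (23/2,45/2) outside
  → clear
Obstacle 2 [(0,10) (3,0) (11,4)]:
  edge (0,10)–(3,0): clear
  edge (3,0)–(11,4): clear
  edge (11,4)–(0,10): clear
  midpoint (23/2,45/2) outside
  → clear
Obstacle 3 [(13,11) (16,3) (23,9)]:
  edge (13,11)–(16,3): clear
  edge (16,3)–(23,9): clear
  edge (23,9)–(13,11): clear
  midpoint (23/2,45/2) outside
  → clear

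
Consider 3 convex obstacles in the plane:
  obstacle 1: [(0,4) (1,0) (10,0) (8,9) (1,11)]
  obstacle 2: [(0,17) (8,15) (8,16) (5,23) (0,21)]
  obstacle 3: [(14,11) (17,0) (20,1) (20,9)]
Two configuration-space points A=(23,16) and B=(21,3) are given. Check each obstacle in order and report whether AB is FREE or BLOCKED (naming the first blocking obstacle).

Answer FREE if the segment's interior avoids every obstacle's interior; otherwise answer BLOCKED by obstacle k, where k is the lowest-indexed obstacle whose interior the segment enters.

FREE

Obstacle 1 [(0,4) (1,0) (10,0) (8,9) (1,11)]:
  edge (0,4)–(1,0): clear
  edge (1,0)–(10,0): clear
  edge (10,0)–(8,9): clear
  edge (8,9)–(1,11): clear
  edge (1,11)–(0,4): clear
  midpoint (22,19/2) outside
  → clear
Obstacle 2 [(0,17) (8,15) (8,16) (5,23) (0,21)]:
  edge (0,17)–(8,15): clear
  edge (8,15)–(8,16): clear
  edge (8,16)–(5,23): clear
  edge (5,23)–(0,21): clear
  edge (0,21)–(0,17): clear
  midpoint (22,19/2) outside
  → clear
Obstacle 3 [(14,11) (17,0) (20,1) (20,9)]:
  edge (14,11)–(17,0): clear
  edge (17,0)–(20,1): clear
  edge (20,1)–(20,9): clear
  edge (20,9)–(14,11): clear
  midpoint (22,19/2) outside
  → clear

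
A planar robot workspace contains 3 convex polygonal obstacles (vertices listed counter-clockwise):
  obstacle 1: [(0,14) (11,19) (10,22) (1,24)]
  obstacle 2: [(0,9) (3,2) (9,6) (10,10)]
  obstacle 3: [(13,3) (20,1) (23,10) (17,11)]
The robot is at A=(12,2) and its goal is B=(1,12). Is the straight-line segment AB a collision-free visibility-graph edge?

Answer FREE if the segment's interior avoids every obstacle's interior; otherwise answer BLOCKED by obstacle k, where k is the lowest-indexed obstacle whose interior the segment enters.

BLOCKED by obstacle 2

Obstacle 1 [(0,14) (11,19) (10,22) (1,24)]:
  edge (0,14)–(11,19): clear
  edge (11,19)–(10,22): clear
  edge (10,22)–(1,24): clear
  edge (1,24)–(0,14): clear
  midpoint (13/2,7) outside
  → clear
Obstacle 2 [(0,9) (3,2) (9,6) (10,10)]:
  edge (0,9)–(3,2): clear
  edge (3,2)–(9,6): crosses AB
  edge (9,6)–(10,10): clear
  edge (10,10)–(0,9): crosses AB
  → BLOCKED
Obstacle 3 [(13,3) (20,1) (23,10) (17,11)]:
  edge (13,3)–(20,1): clear
  edge (20,1)–(23,10): clear
  edge (23,10)–(17,11): clear
  edge (17,11)–(13,3): clear
  midpoint (13/2,7) outside
  → clear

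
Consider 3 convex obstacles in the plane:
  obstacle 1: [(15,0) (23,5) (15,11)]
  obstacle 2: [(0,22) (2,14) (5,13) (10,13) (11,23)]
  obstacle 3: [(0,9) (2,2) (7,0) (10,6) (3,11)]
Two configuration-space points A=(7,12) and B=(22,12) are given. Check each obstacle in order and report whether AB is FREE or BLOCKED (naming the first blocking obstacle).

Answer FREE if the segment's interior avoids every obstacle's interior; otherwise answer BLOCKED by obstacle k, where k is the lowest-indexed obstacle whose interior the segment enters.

Obstacle 1 [(15,0) (23,5) (15,11)]:
  edge (15,0)–(23,5): clear
  edge (23,5)–(15,11): clear
  edge (15,11)–(15,0): clear
  midpoint (29/2,12) outside
  → clear
Obstacle 2 [(0,22) (2,14) (5,13) (10,13) (11,23)]:
  edge (0,22)–(2,14): clear
  edge (2,14)–(5,13): clear
  edge (5,13)–(10,13): clear
  edge (10,13)–(11,23): clear
  edge (11,23)–(0,22): clear
  midpoint (29/2,12) outside
  → clear
Obstacle 3 [(0,9) (2,2) (7,0) (10,6) (3,11)]:
  edge (0,9)–(2,2): clear
  edge (2,2)–(7,0): clear
  edge (7,0)–(10,6): clear
  edge (10,6)–(3,11): clear
  edge (3,11)–(0,9): clear
  midpoint (29/2,12) outside
  → clear

FREE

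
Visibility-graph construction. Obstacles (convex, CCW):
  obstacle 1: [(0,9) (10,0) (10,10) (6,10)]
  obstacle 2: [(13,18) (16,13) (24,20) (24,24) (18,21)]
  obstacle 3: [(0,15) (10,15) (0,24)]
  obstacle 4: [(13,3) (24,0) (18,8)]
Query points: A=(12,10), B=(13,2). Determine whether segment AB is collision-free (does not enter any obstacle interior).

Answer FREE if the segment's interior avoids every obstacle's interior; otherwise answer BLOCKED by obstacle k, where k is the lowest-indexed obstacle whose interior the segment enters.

FREE

Obstacle 1 [(0,9) (10,0) (10,10) (6,10)]:
  edge (0,9)–(10,0): clear
  edge (10,0)–(10,10): clear
  edge (10,10)–(6,10): clear
  edge (6,10)–(0,9): clear
  midpoint (25/2,6) outside
  → clear
Obstacle 2 [(13,18) (16,13) (24,20) (24,24) (18,21)]:
  edge (13,18)–(16,13): clear
  edge (16,13)–(24,20): clear
  edge (24,20)–(24,24): clear
  edge (24,24)–(18,21): clear
  edge (18,21)–(13,18): clear
  midpoint (25/2,6) outside
  → clear
Obstacle 3 [(0,15) (10,15) (0,24)]:
  edge (0,15)–(10,15): clear
  edge (10,15)–(0,24): clear
  edge (0,24)–(0,15): clear
  midpoint (25/2,6) outside
  → clear
Obstacle 4 [(13,3) (24,0) (18,8)]:
  edge (13,3)–(24,0): clear
  edge (24,0)–(18,8): clear
  edge (18,8)–(13,3): clear
  midpoint (25/2,6) outside
  → clear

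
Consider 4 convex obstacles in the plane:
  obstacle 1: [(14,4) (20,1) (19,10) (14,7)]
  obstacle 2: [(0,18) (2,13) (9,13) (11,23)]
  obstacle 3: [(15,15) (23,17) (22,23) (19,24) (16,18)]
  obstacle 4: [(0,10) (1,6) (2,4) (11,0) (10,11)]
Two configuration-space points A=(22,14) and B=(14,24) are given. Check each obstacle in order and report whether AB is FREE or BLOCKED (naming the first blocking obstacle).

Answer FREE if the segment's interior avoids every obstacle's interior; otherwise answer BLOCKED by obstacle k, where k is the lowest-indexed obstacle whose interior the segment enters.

Obstacle 1 [(14,4) (20,1) (19,10) (14,7)]:
  edge (14,4)–(20,1): clear
  edge (20,1)–(19,10): clear
  edge (19,10)–(14,7): clear
  edge (14,7)–(14,4): clear
  midpoint (18,19) outside
  → clear
Obstacle 2 [(0,18) (2,13) (9,13) (11,23)]:
  edge (0,18)–(2,13): clear
  edge (2,13)–(9,13): clear
  edge (9,13)–(11,23): clear
  edge (11,23)–(0,18): clear
  midpoint (18,19) outside
  → clear
Obstacle 3 [(15,15) (23,17) (22,23) (19,24) (16,18)]:
  edge (15,15)–(23,17): crosses AB
  edge (23,17)–(22,23): clear
  edge (22,23)–(19,24): clear
  edge (19,24)–(16,18): crosses AB
  edge (16,18)–(15,15): clear
  → BLOCKED
Obstacle 4 [(0,10) (1,6) (2,4) (11,0) (10,11)]:
  edge (0,10)–(1,6): clear
  edge (1,6)–(2,4): clear
  edge (2,4)–(11,0): clear
  edge (11,0)–(10,11): clear
  edge (10,11)–(0,10): clear
  midpoint (18,19) outside
  → clear

BLOCKED by obstacle 3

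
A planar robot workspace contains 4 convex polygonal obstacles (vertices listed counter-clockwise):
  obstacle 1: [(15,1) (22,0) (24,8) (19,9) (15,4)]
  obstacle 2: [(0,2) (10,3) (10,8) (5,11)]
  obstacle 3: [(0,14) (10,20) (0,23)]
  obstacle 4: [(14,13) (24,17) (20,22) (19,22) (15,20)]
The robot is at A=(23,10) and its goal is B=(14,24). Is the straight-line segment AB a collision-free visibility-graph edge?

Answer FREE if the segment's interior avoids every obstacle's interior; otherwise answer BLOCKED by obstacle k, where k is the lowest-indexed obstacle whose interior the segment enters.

Obstacle 1 [(15,1) (22,0) (24,8) (19,9) (15,4)]:
  edge (15,1)–(22,0): clear
  edge (22,0)–(24,8): clear
  edge (24,8)–(19,9): clear
  edge (19,9)–(15,4): clear
  edge (15,4)–(15,1): clear
  midpoint (37/2,17) outside
  → clear
Obstacle 2 [(0,2) (10,3) (10,8) (5,11)]:
  edge (0,2)–(10,3): clear
  edge (10,3)–(10,8): clear
  edge (10,8)–(5,11): clear
  edge (5,11)–(0,2): clear
  midpoint (37/2,17) outside
  → clear
Obstacle 3 [(0,14) (10,20) (0,23)]:
  edge (0,14)–(10,20): clear
  edge (10,20)–(0,23): clear
  edge (0,23)–(0,14): clear
  midpoint (37/2,17) outside
  → clear
Obstacle 4 [(14,13) (24,17) (20,22) (19,22) (15,20)]:
  edge (14,13)–(24,17): crosses AB
  edge (24,17)–(20,22): clear
  edge (20,22)–(19,22): clear
  edge (19,22)–(15,20): crosses AB
  edge (15,20)–(14,13): clear
  → BLOCKED

BLOCKED by obstacle 4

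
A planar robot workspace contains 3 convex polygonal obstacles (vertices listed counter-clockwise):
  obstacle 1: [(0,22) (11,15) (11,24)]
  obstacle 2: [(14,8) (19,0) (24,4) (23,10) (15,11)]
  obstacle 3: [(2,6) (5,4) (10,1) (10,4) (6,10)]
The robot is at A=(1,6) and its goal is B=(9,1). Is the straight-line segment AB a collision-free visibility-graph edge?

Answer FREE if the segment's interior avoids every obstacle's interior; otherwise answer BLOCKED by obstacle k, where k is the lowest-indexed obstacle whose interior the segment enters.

FREE

Obstacle 1 [(0,22) (11,15) (11,24)]:
  edge (0,22)–(11,15): clear
  edge (11,15)–(11,24): clear
  edge (11,24)–(0,22): clear
  midpoint (5,7/2) outside
  → clear
Obstacle 2 [(14,8) (19,0) (24,4) (23,10) (15,11)]:
  edge (14,8)–(19,0): clear
  edge (19,0)–(24,4): clear
  edge (24,4)–(23,10): clear
  edge (23,10)–(15,11): clear
  edge (15,11)–(14,8): clear
  midpoint (5,7/2) outside
  → clear
Obstacle 3 [(2,6) (5,4) (10,1) (10,4) (6,10)]:
  edge (2,6)–(5,4): clear
  edge (5,4)–(10,1): clear
  edge (10,1)–(10,4): clear
  edge (10,4)–(6,10): clear
  edge (6,10)–(2,6): clear
  midpoint (5,7/2) outside
  → clear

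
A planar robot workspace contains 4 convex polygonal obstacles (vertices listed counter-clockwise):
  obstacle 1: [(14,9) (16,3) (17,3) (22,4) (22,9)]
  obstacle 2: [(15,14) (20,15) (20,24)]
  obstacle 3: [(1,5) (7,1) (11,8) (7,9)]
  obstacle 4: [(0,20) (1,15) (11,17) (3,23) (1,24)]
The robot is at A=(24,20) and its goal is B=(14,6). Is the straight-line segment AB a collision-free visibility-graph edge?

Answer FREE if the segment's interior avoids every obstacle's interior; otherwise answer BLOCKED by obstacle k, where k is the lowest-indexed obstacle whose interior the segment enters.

Obstacle 1 [(14,9) (16,3) (17,3) (22,4) (22,9)]:
  edge (14,9)–(16,3): crosses AB
  edge (16,3)–(17,3): clear
  edge (17,3)–(22,4): clear
  edge (22,4)–(22,9): clear
  edge (22,9)–(14,9): crosses AB
  → BLOCKED
Obstacle 2 [(15,14) (20,15) (20,24)]:
  edge (15,14)–(20,15): clear
  edge (20,15)–(20,24): clear
  edge (20,24)–(15,14): clear
  midpoint (19,13) outside
  → clear
Obstacle 3 [(1,5) (7,1) (11,8) (7,9)]:
  edge (1,5)–(7,1): clear
  edge (7,1)–(11,8): clear
  edge (11,8)–(7,9): clear
  edge (7,9)–(1,5): clear
  midpoint (19,13) outside
  → clear
Obstacle 4 [(0,20) (1,15) (11,17) (3,23) (1,24)]:
  edge (0,20)–(1,15): clear
  edge (1,15)–(11,17): clear
  edge (11,17)–(3,23): clear
  edge (3,23)–(1,24): clear
  edge (1,24)–(0,20): clear
  midpoint (19,13) outside
  → clear

BLOCKED by obstacle 1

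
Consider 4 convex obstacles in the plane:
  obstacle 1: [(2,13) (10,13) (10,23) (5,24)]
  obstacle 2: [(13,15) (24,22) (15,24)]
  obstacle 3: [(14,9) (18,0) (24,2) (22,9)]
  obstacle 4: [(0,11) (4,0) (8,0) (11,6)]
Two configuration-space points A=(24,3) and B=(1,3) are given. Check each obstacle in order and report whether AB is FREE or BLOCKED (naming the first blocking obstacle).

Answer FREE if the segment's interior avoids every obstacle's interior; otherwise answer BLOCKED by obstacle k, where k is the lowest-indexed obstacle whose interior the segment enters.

Obstacle 1 [(2,13) (10,13) (10,23) (5,24)]:
  edge (2,13)–(10,13): clear
  edge (10,13)–(10,23): clear
  edge (10,23)–(5,24): clear
  edge (5,24)–(2,13): clear
  midpoint (25/2,3) outside
  → clear
Obstacle 2 [(13,15) (24,22) (15,24)]:
  edge (13,15)–(24,22): clear
  edge (24,22)–(15,24): clear
  edge (15,24)–(13,15): clear
  midpoint (25/2,3) outside
  → clear
Obstacle 3 [(14,9) (18,0) (24,2) (22,9)]:
  edge (14,9)–(18,0): crosses AB
  edge (18,0)–(24,2): clear
  edge (24,2)–(22,9): crosses AB
  edge (22,9)–(14,9): clear
  → BLOCKED
Obstacle 4 [(0,11) (4,0) (8,0) (11,6)]:
  edge (0,11)–(4,0): crosses AB
  edge (4,0)–(8,0): clear
  edge (8,0)–(11,6): crosses AB
  edge (11,6)–(0,11): clear
  → BLOCKED

BLOCKED by obstacle 3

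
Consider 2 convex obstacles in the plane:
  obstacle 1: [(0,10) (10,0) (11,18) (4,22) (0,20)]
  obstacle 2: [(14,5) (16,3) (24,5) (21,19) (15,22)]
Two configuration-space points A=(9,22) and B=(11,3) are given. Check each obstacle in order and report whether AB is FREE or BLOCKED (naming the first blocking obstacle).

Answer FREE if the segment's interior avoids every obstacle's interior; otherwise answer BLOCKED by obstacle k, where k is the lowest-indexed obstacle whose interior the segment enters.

Obstacle 1 [(0,10) (10,0) (11,18) (4,22) (0,20)]:
  edge (0,10)–(10,0): clear
  edge (10,0)–(11,18): crosses AB
  edge (11,18)–(4,22): crosses AB
  edge (4,22)–(0,20): clear
  edge (0,20)–(0,10): clear
  → BLOCKED
Obstacle 2 [(14,5) (16,3) (24,5) (21,19) (15,22)]:
  edge (14,5)–(16,3): clear
  edge (16,3)–(24,5): clear
  edge (24,5)–(21,19): clear
  edge (21,19)–(15,22): clear
  edge (15,22)–(14,5): clear
  midpoint (10,25/2) outside
  → clear

BLOCKED by obstacle 1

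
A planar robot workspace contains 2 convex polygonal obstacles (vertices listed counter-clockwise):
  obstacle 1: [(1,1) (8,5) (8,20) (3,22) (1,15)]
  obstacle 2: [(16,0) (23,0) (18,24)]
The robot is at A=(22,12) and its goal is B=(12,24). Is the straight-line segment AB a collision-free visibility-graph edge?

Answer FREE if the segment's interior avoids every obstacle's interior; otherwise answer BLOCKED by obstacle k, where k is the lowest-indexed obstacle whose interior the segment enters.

Obstacle 1 [(1,1) (8,5) (8,20) (3,22) (1,15)]:
  edge (1,1)–(8,5): clear
  edge (8,5)–(8,20): clear
  edge (8,20)–(3,22): clear
  edge (3,22)–(1,15): clear
  edge (1,15)–(1,1): clear
  midpoint (17,18) outside
  → clear
Obstacle 2 [(16,0) (23,0) (18,24)]:
  edge (16,0)–(23,0): clear
  edge (23,0)–(18,24): crosses AB
  edge (18,24)–(16,0): crosses AB
  → BLOCKED

BLOCKED by obstacle 2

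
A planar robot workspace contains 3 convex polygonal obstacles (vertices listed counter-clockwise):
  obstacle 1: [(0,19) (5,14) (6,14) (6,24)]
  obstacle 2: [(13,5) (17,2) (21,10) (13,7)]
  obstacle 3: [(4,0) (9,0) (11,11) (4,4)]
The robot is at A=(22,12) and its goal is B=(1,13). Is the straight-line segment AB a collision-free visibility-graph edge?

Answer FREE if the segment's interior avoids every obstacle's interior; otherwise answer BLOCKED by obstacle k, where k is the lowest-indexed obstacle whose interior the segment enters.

FREE

Obstacle 1 [(0,19) (5,14) (6,14) (6,24)]:
  edge (0,19)–(5,14): clear
  edge (5,14)–(6,14): clear
  edge (6,14)–(6,24): clear
  edge (6,24)–(0,19): clear
  midpoint (23/2,25/2) outside
  → clear
Obstacle 2 [(13,5) (17,2) (21,10) (13,7)]:
  edge (13,5)–(17,2): clear
  edge (17,2)–(21,10): clear
  edge (21,10)–(13,7): clear
  edge (13,7)–(13,5): clear
  midpoint (23/2,25/2) outside
  → clear
Obstacle 3 [(4,0) (9,0) (11,11) (4,4)]:
  edge (4,0)–(9,0): clear
  edge (9,0)–(11,11): clear
  edge (11,11)–(4,4): clear
  edge (4,4)–(4,0): clear
  midpoint (23/2,25/2) outside
  → clear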